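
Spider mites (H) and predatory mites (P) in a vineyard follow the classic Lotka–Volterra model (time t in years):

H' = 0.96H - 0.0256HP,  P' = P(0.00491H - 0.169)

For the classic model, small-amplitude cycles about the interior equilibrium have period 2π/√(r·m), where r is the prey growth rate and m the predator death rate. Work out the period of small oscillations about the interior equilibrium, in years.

Here r = 0.96 and m = 0.169, so r·m = 0.162.
ω = √0.162 = 0.403 per year, hence T = 2π/ω ≈ 15.6 years.

T ≈ 15.6 years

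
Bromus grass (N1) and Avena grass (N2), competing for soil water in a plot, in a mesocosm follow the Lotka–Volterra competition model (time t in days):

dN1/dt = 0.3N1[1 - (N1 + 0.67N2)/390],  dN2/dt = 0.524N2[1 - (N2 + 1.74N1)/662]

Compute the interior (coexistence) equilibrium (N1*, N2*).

Setting both brackets to zero gives the nullclines N1 + 0.67N2 = 390 and 1.74N1 + N2 = 662.
Substituting N2 = 662 - 1.74N1 into the first: N1(1 - 0.67·1.74) = 390 - 0.67·662.
So N1* = -53.5/-0.166 = 323, and then N2* = 662 - 1.74·323 = 100.

N1* ≈ 323, N2* ≈ 100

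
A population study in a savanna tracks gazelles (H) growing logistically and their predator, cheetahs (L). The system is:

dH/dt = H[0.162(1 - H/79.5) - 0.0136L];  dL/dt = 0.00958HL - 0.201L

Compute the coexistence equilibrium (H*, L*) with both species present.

From dL/dt = 0 with L > 0: 0.00958H* = 0.201, so H* = 21.
Substitute into dH/dt = 0: 0.162(1 - 21/79.5) = 0.0136L*.
The bracket is 0.736, giving L* = 0.119/0.0136 = 8.77.

H* ≈ 21, L* ≈ 8.77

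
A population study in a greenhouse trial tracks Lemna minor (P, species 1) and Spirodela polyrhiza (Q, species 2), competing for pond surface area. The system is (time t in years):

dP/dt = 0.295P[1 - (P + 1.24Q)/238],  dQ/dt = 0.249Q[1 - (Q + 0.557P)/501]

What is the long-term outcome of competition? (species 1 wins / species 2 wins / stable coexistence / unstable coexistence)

Compare the nullcline intercepts: K1/α12 = 238/1.24 = 192 < K2 = 501; K2/α21 = 501/0.557 = 899 > K1 = 238.
Since the inequalities point opposite ways, species 2 can invade but species 1 cannot.

species 2 excludes species 1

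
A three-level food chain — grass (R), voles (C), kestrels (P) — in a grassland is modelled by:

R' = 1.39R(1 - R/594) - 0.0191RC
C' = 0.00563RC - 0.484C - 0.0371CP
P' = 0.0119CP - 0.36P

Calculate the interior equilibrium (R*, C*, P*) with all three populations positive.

From dP/dt = 0: 0.0119C* = 0.36, so C* = 30.3.
From dR/dt = 0: 1.39(1 - R*/594) = 0.0191·30.3, giving R* = 594·(1 - 0.416) = 347.
From dC/dt = 0: 0.00563·347 - 0.484 = 0.0371P*, so P* = 1.47/0.0371 = 39.6.

R* ≈ 347, C* ≈ 30.3, P* ≈ 39.6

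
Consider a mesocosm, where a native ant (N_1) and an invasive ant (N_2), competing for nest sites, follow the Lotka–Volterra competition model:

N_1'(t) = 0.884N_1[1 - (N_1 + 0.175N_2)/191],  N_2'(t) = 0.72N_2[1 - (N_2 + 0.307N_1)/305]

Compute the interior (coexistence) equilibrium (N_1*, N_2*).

Setting both brackets to zero gives the nullclines N_1 + 0.175N_2 = 191 and 0.307N_1 + N_2 = 305.
Substituting N_2 = 305 - 0.307N_1 into the first: N_1(1 - 0.175·0.307) = 191 - 0.175·305.
So N_1* = 138/0.946 = 145, and then N_2* = 305 - 0.307·145 = 260.

N_1* ≈ 145, N_2* ≈ 260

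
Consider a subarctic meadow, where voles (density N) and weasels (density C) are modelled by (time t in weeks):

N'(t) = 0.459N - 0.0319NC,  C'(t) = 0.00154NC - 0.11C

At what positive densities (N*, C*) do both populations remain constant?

N* ≈ 71.4, C* ≈ 14.4

Set dC/dt = 0 with C > 0: 0.00154N - 0.11 = 0, so N* = 0.11/0.00154 = 71.4.
Set dN/dt = 0 with N > 0: 0.459 - 0.0319C = 0, so C* = 0.459/0.0319 = 14.4.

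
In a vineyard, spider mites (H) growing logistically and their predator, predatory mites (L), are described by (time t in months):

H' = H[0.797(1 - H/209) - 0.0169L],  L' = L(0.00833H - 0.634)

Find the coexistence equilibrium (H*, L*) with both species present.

H* ≈ 76.1, L* ≈ 30

From dL/dt = 0 with L > 0: 0.00833H* = 0.634, so H* = 76.1.
Substitute into dH/dt = 0: 0.797(1 - 76.1/209) = 0.0169L*.
The bracket is 0.636, giving L* = 0.507/0.0169 = 30.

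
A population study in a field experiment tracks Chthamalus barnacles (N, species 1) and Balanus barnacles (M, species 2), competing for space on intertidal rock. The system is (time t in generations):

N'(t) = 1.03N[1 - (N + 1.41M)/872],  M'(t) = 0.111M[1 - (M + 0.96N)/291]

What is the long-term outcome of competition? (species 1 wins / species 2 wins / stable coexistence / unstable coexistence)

species 1 excludes species 2

Compare the nullcline intercepts: K1/α12 = 872/1.41 = 618 > K2 = 291; K2/α21 = 291/0.96 = 303 < K1 = 872.
Since the inequalities point opposite ways, species 1 can invade but species 2 cannot.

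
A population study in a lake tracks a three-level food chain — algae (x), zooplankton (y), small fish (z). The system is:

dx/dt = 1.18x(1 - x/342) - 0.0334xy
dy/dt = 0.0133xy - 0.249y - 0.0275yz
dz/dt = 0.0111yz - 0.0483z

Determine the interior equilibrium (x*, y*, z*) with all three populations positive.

x* ≈ 300, y* ≈ 4.35, z* ≈ 136

From dz/dt = 0: 0.0111y* = 0.0483, so y* = 4.35.
From dx/dt = 0: 1.18(1 - x*/342) = 0.0334·4.35, giving x* = 342·(1 - 0.123) = 300.
From dy/dt = 0: 0.0133·300 - 0.249 = 0.0275z*, so z* = 3.74/0.0275 = 136.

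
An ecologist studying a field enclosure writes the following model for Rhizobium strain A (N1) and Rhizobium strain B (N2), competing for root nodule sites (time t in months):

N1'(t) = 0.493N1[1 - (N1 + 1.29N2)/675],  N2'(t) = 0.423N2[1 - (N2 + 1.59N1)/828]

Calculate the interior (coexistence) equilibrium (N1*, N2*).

Setting both brackets to zero gives the nullclines N1 + 1.29N2 = 675 and 1.59N1 + N2 = 828.
Substituting N2 = 828 - 1.59N1 into the first: N1(1 - 1.29·1.59) = 675 - 1.29·828.
So N1* = -393/-1.05 = 374, and then N2* = 828 - 1.59·374 = 233.

N1* ≈ 374, N2* ≈ 233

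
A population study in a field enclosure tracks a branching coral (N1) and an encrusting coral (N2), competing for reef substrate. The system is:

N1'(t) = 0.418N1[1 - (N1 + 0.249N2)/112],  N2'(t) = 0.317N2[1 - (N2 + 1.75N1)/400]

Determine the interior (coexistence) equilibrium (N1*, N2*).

N1* ≈ 22, N2* ≈ 362

Setting both brackets to zero gives the nullclines N1 + 0.249N2 = 112 and 1.75N1 + N2 = 400.
Substituting N2 = 400 - 1.75N1 into the first: N1(1 - 0.249·1.75) = 112 - 0.249·400.
So N1* = 12.4/0.564 = 22, and then N2* = 400 - 1.75·22 = 362.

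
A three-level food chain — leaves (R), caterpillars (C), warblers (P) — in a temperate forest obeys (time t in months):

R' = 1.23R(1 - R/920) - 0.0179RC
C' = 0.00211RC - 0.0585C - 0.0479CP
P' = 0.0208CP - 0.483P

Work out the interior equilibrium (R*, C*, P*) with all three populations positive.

R* ≈ 609, C* ≈ 23.2, P* ≈ 25.6

From dP/dt = 0: 0.0208C* = 0.483, so C* = 23.2.
From dR/dt = 0: 1.23(1 - R*/920) = 0.0179·23.2, giving R* = 920·(1 - 0.338) = 609.
From dC/dt = 0: 0.00211·609 - 0.0585 = 0.0479P*, so P* = 1.23/0.0479 = 25.6.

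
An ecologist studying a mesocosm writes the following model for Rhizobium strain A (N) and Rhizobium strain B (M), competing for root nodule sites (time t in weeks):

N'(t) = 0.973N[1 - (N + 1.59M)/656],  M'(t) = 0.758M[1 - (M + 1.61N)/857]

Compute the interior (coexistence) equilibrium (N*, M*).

Setting both brackets to zero gives the nullclines N + 1.59M = 656 and 1.61N + M = 857.
Substituting M = 857 - 1.61N into the first: N(1 - 1.59·1.61) = 656 - 1.59·857.
So N* = -707/-1.56 = 453, and then M* = 857 - 1.61·453 = 128.

N* ≈ 453, M* ≈ 128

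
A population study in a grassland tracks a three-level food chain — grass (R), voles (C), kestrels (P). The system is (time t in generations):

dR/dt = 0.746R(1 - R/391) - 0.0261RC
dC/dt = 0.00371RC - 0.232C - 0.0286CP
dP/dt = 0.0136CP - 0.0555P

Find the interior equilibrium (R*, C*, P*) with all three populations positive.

R* ≈ 335, C* ≈ 4.08, P* ≈ 35.4

From dP/dt = 0: 0.0136C* = 0.0555, so C* = 4.08.
From dR/dt = 0: 0.746(1 - R*/391) = 0.0261·4.08, giving R* = 391·(1 - 0.143) = 335.
From dC/dt = 0: 0.00371·335 - 0.232 = 0.0286P*, so P* = 1.01/0.0286 = 35.4.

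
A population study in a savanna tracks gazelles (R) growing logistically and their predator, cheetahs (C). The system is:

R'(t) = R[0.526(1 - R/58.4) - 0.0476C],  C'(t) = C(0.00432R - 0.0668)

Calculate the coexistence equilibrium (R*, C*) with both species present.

From dC/dt = 0 with C > 0: 0.00432R* = 0.0668, so R* = 15.5.
Substitute into dR/dt = 0: 0.526(1 - 15.5/58.4) = 0.0476C*.
The bracket is 0.735, giving C* = 0.387/0.0476 = 8.12.

R* ≈ 15.5, C* ≈ 8.12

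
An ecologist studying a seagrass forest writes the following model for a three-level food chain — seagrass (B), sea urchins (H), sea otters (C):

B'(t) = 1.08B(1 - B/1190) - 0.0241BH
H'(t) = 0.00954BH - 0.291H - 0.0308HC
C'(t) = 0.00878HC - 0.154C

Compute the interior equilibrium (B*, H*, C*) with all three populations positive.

B* ≈ 724, H* ≈ 17.5, C* ≈ 215

From dC/dt = 0: 0.00878H* = 0.154, so H* = 17.5.
From dB/dt = 0: 1.08(1 - B*/1190) = 0.0241·17.5, giving B* = 1190·(1 - 0.391) = 724.
From dH/dt = 0: 0.00954·724 - 0.291 = 0.0308C*, so C* = 6.62/0.0308 = 215.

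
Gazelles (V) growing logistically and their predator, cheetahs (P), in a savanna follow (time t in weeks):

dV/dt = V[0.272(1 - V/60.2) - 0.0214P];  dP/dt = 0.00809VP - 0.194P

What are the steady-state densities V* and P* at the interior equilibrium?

From dP/dt = 0 with P > 0: 0.00809V* = 0.194, so V* = 24.
Substitute into dV/dt = 0: 0.272(1 - 24/60.2) = 0.0214P*.
The bracket is 0.602, giving P* = 0.164/0.0214 = 7.65.

V* ≈ 24, P* ≈ 7.65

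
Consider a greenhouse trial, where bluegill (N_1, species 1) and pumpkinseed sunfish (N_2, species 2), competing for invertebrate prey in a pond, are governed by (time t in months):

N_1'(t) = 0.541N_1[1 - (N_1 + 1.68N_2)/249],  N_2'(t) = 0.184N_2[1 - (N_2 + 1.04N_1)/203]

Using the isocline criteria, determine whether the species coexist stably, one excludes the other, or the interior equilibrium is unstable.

unstable coexistence (outcome depends on initial conditions)

Compare the nullcline intercepts: K1/α12 = 249/1.68 = 148 < K2 = 203; K2/α21 = 203/1.04 = 195 < K1 = 249.
Since both are reversed, neither can invade when rare; the interior point is a saddle.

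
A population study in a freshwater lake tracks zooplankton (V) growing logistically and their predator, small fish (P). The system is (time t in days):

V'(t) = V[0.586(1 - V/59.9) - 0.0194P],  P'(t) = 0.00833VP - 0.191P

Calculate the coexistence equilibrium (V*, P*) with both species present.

From dP/dt = 0 with P > 0: 0.00833V* = 0.191, so V* = 22.9.
Substitute into dV/dt = 0: 0.586(1 - 22.9/59.9) = 0.0194P*.
The bracket is 0.617, giving P* = 0.362/0.0194 = 18.6.

V* ≈ 22.9, P* ≈ 18.6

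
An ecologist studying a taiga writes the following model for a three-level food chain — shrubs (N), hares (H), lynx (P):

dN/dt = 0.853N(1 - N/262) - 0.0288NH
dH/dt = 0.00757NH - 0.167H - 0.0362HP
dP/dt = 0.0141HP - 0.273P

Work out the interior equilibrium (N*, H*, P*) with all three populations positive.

N* ≈ 90.7, H* ≈ 19.4, P* ≈ 14.4

From dP/dt = 0: 0.0141H* = 0.273, so H* = 19.4.
From dN/dt = 0: 0.853(1 - N*/262) = 0.0288·19.4, giving N* = 262·(1 - 0.654) = 90.7.
From dH/dt = 0: 0.00757·90.7 - 0.167 = 0.0362P*, so P* = 0.52/0.0362 = 14.4.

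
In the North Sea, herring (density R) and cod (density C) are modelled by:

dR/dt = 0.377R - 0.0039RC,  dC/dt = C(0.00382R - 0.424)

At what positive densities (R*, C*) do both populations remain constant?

Set dC/dt = 0 with C > 0: 0.00382R - 0.424 = 0, so R* = 0.424/0.00382 = 111.
Set dR/dt = 0 with R > 0: 0.377 - 0.0039C = 0, so C* = 0.377/0.0039 = 96.7.

R* ≈ 111, C* ≈ 96.7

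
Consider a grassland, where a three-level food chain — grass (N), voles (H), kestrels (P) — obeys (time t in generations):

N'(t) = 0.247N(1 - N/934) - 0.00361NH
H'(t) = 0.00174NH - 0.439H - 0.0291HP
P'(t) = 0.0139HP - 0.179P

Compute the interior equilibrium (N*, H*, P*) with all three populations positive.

N* ≈ 758, H* ≈ 12.9, P* ≈ 30.3

From dP/dt = 0: 0.0139H* = 0.179, so H* = 12.9.
From dN/dt = 0: 0.247(1 - N*/934) = 0.00361·12.9, giving N* = 934·(1 - 0.188) = 758.
From dH/dt = 0: 0.00174·758 - 0.439 = 0.0291P*, so P* = 0.88/0.0291 = 30.3.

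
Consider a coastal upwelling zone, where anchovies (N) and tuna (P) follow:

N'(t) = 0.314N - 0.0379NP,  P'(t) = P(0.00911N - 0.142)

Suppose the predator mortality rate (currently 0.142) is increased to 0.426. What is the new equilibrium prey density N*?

At the interior fixed point, setting dP/dt = 0 with P > 0 fixes N* = (predator death rate)/(NP coefficient) — independent of the other coefficients.
With the change, N* = 0.426/0.00911 = 46.8; it rises from 15.6.

N* ≈ 46.8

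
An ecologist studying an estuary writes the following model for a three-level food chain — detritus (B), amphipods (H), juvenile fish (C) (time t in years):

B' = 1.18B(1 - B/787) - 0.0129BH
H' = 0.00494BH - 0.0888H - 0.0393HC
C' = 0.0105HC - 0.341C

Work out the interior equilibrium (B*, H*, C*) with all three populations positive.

From dC/dt = 0: 0.0105H* = 0.341, so H* = 32.5.
From dB/dt = 0: 1.18(1 - B*/787) = 0.0129·32.5, giving B* = 787·(1 - 0.355) = 508.
From dH/dt = 0: 0.00494·508 - 0.0888 = 0.0393C*, so C* = 2.42/0.0393 = 61.5.

B* ≈ 508, H* ≈ 32.5, C* ≈ 61.5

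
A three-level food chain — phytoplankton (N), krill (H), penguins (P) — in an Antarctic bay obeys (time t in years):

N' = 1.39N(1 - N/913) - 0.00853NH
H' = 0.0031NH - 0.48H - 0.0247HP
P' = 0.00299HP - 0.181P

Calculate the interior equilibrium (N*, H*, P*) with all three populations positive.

From dP/dt = 0: 0.00299H* = 0.181, so H* = 60.5.
From dN/dt = 0: 1.39(1 - N*/913) = 0.00853·60.5, giving N* = 913·(1 - 0.371) = 574.
From dH/dt = 0: 0.0031·574 - 0.48 = 0.0247P*, so P* = 1.3/0.0247 = 52.6.

N* ≈ 574, H* ≈ 60.5, P* ≈ 52.6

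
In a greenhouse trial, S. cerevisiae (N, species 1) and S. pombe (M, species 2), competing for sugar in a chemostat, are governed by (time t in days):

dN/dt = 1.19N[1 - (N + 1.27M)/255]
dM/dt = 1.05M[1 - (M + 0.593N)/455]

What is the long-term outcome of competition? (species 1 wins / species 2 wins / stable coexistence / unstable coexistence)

Compare the nullcline intercepts: K1/α12 = 255/1.27 = 201 < K2 = 455; K2/α21 = 455/0.593 = 767 > K1 = 255.
Since the inequalities point opposite ways, species 2 can invade but species 1 cannot.

species 2 excludes species 1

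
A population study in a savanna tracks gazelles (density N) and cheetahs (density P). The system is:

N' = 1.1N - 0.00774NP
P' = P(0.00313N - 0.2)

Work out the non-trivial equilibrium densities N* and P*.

N* ≈ 63.9, P* ≈ 142

Set dP/dt = 0 with P > 0: 0.00313N - 0.2 = 0, so N* = 0.2/0.00313 = 63.9.
Set dN/dt = 0 with N > 0: 1.1 - 0.00774P = 0, so P* = 1.1/0.00774 = 142.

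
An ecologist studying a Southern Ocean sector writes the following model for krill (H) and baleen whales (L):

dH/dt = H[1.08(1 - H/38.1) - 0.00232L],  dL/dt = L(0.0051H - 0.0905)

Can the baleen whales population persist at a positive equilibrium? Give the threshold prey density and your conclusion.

Threshold H = 17.7; K > 17.7, so yes, the predator persists.

The predator equation gives dL/dt > 0 only when H > 0.0905/0.0051 = 17.7.
Without the predator, H → K = 38.1. Since 38.1 > 17.7, the predator can invade and persist.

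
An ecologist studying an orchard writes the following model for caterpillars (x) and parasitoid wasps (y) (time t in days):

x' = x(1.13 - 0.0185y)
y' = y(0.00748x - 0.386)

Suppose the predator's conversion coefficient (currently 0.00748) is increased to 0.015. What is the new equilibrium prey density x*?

At the interior fixed point, setting dy/dt = 0 with y > 0 fixes x* = (predator death rate)/(xy coefficient) — independent of the other coefficients.
With the change, x* = 0.386/0.015 = 25.7; it falls from 51.6.

x* ≈ 25.7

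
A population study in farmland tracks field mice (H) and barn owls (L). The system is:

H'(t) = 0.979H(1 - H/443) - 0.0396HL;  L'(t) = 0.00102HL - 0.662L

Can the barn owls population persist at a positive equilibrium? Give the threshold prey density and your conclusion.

The predator equation gives dL/dt > 0 only when H > 0.662/0.00102 = 649.
Without the predator, H → K = 443. Since 443 < 649, the predator cannot invade.

Threshold H = 649; K < 649, so no, the predator goes extinct.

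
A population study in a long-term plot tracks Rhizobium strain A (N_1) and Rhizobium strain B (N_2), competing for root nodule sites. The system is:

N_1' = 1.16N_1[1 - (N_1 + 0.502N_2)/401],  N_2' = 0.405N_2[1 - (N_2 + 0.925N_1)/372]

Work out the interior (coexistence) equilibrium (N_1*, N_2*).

N_1* ≈ 400, N_2* ≈ 2.01

Setting both brackets to zero gives the nullclines N_1 + 0.502N_2 = 401 and 0.925N_1 + N_2 = 372.
Substituting N_2 = 372 - 0.925N_1 into the first: N_1(1 - 0.502·0.925) = 401 - 0.502·372.
So N_1* = 214/0.536 = 400, and then N_2* = 372 - 0.925·400 = 2.01.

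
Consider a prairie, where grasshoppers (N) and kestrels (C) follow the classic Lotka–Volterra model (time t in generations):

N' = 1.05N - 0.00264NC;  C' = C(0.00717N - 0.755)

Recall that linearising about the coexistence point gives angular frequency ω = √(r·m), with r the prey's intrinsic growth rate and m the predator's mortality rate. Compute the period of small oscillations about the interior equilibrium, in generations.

T ≈ 7.06 generations

Here r = 1.05 and m = 0.755, so r·m = 0.793.
ω = √0.793 = 0.89 per generation, hence T = 2π/ω ≈ 7.06 generations.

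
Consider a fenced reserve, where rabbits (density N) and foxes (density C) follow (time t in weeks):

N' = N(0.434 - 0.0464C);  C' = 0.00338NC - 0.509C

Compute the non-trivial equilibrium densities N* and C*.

Set dC/dt = 0 with C > 0: 0.00338N - 0.509 = 0, so N* = 0.509/0.00338 = 151.
Set dN/dt = 0 with N > 0: 0.434 - 0.0464C = 0, so C* = 0.434/0.0464 = 9.35.

N* ≈ 151, C* ≈ 9.35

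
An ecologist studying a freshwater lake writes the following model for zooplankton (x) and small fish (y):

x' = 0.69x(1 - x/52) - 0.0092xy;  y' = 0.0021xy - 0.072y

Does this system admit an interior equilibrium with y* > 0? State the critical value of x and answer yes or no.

The predator equation gives dy/dt > 0 only when x > 0.072/0.0021 = 34.3.
Without the predator, x → K = 52. Since 52 > 34.3, the predator can invade and persist.

Threshold x = 34.3; K > 34.3, so yes, the predator persists.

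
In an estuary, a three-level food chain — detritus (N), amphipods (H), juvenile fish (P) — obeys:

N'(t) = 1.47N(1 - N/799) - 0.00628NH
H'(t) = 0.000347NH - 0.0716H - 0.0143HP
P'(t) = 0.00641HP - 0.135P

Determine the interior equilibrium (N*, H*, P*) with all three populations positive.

From dP/dt = 0: 0.00641H* = 0.135, so H* = 21.1.
From dN/dt = 0: 1.47(1 - N*/799) = 0.00628·21.1, giving N* = 799·(1 - 0.09) = 727.
From dH/dt = 0: 0.000347·727 - 0.0716 = 0.0143P*, so P* = 0.181/0.0143 = 12.6.

N* ≈ 727, H* ≈ 21.1, P* ≈ 12.6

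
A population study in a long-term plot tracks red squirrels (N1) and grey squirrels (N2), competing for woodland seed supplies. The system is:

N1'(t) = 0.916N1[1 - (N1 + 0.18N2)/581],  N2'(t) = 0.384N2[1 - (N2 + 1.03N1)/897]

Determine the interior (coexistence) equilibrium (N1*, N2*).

N1* ≈ 515, N2* ≈ 367

Setting both brackets to zero gives the nullclines N1 + 0.18N2 = 581 and 1.03N1 + N2 = 897.
Substituting N2 = 897 - 1.03N1 into the first: N1(1 - 0.18·1.03) = 581 - 0.18·897.
So N1* = 420/0.815 = 515, and then N2* = 897 - 1.03·515 = 367.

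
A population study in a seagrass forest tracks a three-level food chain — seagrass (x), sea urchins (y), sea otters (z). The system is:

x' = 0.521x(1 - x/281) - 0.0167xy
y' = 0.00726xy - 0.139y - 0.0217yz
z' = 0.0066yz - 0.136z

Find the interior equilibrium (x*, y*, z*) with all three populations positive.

x* ≈ 95.4, y* ≈ 20.6, z* ≈ 25.5

From dz/dt = 0: 0.0066y* = 0.136, so y* = 20.6.
From dx/dt = 0: 0.521(1 - x*/281) = 0.0167·20.6, giving x* = 281·(1 - 0.661) = 95.4.
From dy/dt = 0: 0.00726·95.4 - 0.139 = 0.0217z*, so z* = 0.554/0.0217 = 25.5.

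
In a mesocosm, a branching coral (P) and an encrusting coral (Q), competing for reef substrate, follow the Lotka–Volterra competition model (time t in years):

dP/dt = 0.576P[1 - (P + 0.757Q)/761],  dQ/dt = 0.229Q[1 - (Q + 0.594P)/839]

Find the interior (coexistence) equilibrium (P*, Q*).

Setting both brackets to zero gives the nullclines P + 0.757Q = 761 and 0.594P + Q = 839.
Substituting Q = 839 - 0.594P into the first: P(1 - 0.757·0.594) = 761 - 0.757·839.
So P* = 126/0.55 = 229, and then Q* = 839 - 0.594·229 = 703.

P* ≈ 229, Q* ≈ 703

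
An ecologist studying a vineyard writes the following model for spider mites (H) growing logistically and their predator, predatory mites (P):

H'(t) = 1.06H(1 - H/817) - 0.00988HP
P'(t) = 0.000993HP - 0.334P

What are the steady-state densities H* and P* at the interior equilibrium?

H* ≈ 336, P* ≈ 63.1

From dP/dt = 0 with P > 0: 0.000993H* = 0.334, so H* = 336.
Substitute into dH/dt = 0: 1.06(1 - 336/817) = 0.00988P*.
The bracket is 0.588, giving P* = 0.624/0.00988 = 63.1.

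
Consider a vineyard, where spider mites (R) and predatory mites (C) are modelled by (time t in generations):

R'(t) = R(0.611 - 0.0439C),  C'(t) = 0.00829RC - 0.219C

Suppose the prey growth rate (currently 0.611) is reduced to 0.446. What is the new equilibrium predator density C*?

At the interior fixed point, setting dR/dt = 0 with R > 0 fixes C* = (prey growth rate)/(RC coefficient) — independent of the other coefficients.
With the change, C* = 0.446/0.0439 = 10.2; it falls from 13.9.

C* ≈ 10.2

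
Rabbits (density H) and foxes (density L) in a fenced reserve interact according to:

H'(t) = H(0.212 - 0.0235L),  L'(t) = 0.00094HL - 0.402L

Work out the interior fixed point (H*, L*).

H* ≈ 428, L* ≈ 9.02

Set dL/dt = 0 with L > 0: 0.00094H - 0.402 = 0, so H* = 0.402/0.00094 = 428.
Set dH/dt = 0 with H > 0: 0.212 - 0.0235L = 0, so L* = 0.212/0.0235 = 9.02.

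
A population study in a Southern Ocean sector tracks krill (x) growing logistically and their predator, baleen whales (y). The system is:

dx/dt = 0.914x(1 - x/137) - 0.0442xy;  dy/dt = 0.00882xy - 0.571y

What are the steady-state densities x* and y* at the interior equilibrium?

x* ≈ 64.7, y* ≈ 10.9

From dy/dt = 0 with y > 0: 0.00882x* = 0.571, so x* = 64.7.
Substitute into dx/dt = 0: 0.914(1 - 64.7/137) = 0.0442y*.
The bracket is 0.527, giving y* = 0.482/0.0442 = 10.9.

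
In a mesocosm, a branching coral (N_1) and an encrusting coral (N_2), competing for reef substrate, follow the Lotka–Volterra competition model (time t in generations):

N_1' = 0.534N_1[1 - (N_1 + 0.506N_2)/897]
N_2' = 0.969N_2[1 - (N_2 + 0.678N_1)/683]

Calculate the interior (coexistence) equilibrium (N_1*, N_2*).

Setting both brackets to zero gives the nullclines N_1 + 0.506N_2 = 897 and 0.678N_1 + N_2 = 683.
Substituting N_2 = 683 - 0.678N_1 into the first: N_1(1 - 0.506·0.678) = 897 - 0.506·683.
So N_1* = 551/0.657 = 839, and then N_2* = 683 - 0.678·839 = 114.

N_1* ≈ 839, N_2* ≈ 114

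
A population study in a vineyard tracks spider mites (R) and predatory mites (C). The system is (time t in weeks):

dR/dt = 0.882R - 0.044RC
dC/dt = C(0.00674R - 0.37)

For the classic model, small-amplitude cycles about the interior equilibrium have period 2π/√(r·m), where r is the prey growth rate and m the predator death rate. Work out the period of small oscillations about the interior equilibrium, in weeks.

Here r = 0.882 and m = 0.37, so r·m = 0.326.
ω = √0.326 = 0.571 per week, hence T = 2π/ω ≈ 11 weeks.

T ≈ 11 weeks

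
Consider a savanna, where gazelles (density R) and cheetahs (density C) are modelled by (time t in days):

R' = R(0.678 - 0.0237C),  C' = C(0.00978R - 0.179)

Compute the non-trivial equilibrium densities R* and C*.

R* ≈ 18.3, C* ≈ 28.6

Set dC/dt = 0 with C > 0: 0.00978R - 0.179 = 0, so R* = 0.179/0.00978 = 18.3.
Set dR/dt = 0 with R > 0: 0.678 - 0.0237C = 0, so C* = 0.678/0.0237 = 28.6.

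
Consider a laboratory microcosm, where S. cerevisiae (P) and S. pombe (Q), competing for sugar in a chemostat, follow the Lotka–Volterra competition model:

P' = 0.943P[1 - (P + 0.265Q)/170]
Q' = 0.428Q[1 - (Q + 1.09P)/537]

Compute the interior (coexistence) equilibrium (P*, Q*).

Setting both brackets to zero gives the nullclines P + 0.265Q = 170 and 1.09P + Q = 537.
Substituting Q = 537 - 1.09P into the first: P(1 - 0.265·1.09) = 170 - 0.265·537.
So P* = 27.7/0.711 = 38.9, and then Q* = 537 - 1.09·38.9 = 495.

P* ≈ 38.9, Q* ≈ 495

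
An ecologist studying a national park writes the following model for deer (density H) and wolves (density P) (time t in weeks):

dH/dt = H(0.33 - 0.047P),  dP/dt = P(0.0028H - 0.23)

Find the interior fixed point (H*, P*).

Set dP/dt = 0 with P > 0: 0.0028H - 0.23 = 0, so H* = 0.23/0.0028 = 82.1.
Set dH/dt = 0 with H > 0: 0.33 - 0.047P = 0, so P* = 0.33/0.047 = 7.02.

H* ≈ 82.1, P* ≈ 7.02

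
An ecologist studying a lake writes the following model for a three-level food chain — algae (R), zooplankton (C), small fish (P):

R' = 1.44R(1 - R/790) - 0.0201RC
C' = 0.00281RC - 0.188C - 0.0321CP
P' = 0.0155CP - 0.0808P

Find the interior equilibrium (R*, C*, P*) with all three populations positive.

R* ≈ 733, C* ≈ 5.21, P* ≈ 58.3

From dP/dt = 0: 0.0155C* = 0.0808, so C* = 5.21.
From dR/dt = 0: 1.44(1 - R*/790) = 0.0201·5.21, giving R* = 790·(1 - 0.0728) = 733.
From dC/dt = 0: 0.00281·733 - 0.188 = 0.0321P*, so P* = 1.87/0.0321 = 58.3.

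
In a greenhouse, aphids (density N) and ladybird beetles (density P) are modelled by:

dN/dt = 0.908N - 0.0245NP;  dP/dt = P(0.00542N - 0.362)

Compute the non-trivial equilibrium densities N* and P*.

Set dP/dt = 0 with P > 0: 0.00542N - 0.362 = 0, so N* = 0.362/0.00542 = 66.8.
Set dN/dt = 0 with N > 0: 0.908 - 0.0245P = 0, so P* = 0.908/0.0245 = 37.1.

N* ≈ 66.8, P* ≈ 37.1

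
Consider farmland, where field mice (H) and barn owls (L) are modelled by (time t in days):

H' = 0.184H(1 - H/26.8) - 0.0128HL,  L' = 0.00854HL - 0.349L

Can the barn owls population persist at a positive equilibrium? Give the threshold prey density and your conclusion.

The predator equation gives dL/dt > 0 only when H > 0.349/0.00854 = 40.9.
Without the predator, H → K = 26.8. Since 26.8 < 40.9, the predator cannot invade.

Threshold H = 40.9; K < 40.9, so no, the predator goes extinct.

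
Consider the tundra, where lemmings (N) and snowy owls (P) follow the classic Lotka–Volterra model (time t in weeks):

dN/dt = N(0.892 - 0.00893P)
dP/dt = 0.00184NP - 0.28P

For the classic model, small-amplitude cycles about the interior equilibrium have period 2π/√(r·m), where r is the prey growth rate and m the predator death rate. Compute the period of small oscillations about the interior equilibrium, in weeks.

T ≈ 12.6 weeks

Here r = 0.892 and m = 0.28, so r·m = 0.25.
ω = √0.25 = 0.5 per week, hence T = 2π/ω ≈ 12.6 weeks.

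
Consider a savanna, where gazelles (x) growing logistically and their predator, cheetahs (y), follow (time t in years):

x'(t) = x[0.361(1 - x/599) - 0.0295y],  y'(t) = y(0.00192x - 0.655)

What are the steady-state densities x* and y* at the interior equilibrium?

x* ≈ 341, y* ≈ 5.27

From dy/dt = 0 with y > 0: 0.00192x* = 0.655, so x* = 341.
Substitute into dx/dt = 0: 0.361(1 - 341/599) = 0.0295y*.
The bracket is 0.43, giving y* = 0.155/0.0295 = 5.27.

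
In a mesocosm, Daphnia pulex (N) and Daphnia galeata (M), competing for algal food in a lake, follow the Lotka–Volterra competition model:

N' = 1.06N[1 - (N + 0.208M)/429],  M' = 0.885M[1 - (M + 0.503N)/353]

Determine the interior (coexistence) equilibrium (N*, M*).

N* ≈ 397, M* ≈ 153

Setting both brackets to zero gives the nullclines N + 0.208M = 429 and 0.503N + M = 353.
Substituting M = 353 - 0.503N into the first: N(1 - 0.208·0.503) = 429 - 0.208·353.
So N* = 356/0.895 = 397, and then M* = 353 - 0.503·397 = 153.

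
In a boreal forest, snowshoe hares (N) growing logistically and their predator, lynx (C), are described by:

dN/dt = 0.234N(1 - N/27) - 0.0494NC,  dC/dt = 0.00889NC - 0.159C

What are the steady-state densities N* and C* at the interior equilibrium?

From dC/dt = 0 with C > 0: 0.00889N* = 0.159, so N* = 17.9.
Substitute into dN/dt = 0: 0.234(1 - 17.9/27) = 0.0494C*.
The bracket is 0.338, giving C* = 0.079/0.0494 = 1.6.

N* ≈ 17.9, C* ≈ 1.6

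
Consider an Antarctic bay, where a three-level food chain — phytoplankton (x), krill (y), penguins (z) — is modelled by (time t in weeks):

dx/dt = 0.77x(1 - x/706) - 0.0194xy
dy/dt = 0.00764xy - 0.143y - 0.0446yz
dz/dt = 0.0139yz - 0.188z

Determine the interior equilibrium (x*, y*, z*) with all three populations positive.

From dz/dt = 0: 0.0139y* = 0.188, so y* = 13.5.
From dx/dt = 0: 0.77(1 - x*/706) = 0.0194·13.5, giving x* = 706·(1 - 0.341) = 465.
From dy/dt = 0: 0.00764·465 - 0.143 = 0.0446z*, so z* = 3.41/0.0446 = 76.5.

x* ≈ 465, y* ≈ 13.5, z* ≈ 76.5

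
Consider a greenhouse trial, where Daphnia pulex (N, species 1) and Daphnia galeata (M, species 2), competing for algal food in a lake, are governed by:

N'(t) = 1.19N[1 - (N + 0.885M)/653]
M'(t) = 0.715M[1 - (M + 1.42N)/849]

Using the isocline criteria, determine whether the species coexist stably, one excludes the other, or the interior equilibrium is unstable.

Compare the nullcline intercepts: K1/α12 = 653/0.885 = 738 < K2 = 849; K2/α21 = 849/1.42 = 598 < K1 = 653.
Since both are reversed, neither can invade when rare; the interior point is a saddle.

unstable coexistence (outcome depends on initial conditions)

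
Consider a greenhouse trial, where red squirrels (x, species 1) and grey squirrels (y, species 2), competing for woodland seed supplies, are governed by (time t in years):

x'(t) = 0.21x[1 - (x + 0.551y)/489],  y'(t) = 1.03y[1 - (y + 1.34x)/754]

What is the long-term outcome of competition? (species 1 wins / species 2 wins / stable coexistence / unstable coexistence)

stable coexistence

Compare the nullcline intercepts: K1/α12 = 489/0.551 = 887 > K2 = 754; K2/α21 = 754/1.34 = 563 > K1 = 489.
Since both inequalities hold, each species can invade when rare, so the interior equilibrium is stable.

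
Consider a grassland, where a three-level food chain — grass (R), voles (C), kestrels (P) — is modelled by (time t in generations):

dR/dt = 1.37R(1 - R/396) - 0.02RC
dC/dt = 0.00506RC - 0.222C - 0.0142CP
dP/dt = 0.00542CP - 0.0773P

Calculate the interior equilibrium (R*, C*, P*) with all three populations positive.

R* ≈ 314, C* ≈ 14.3, P* ≈ 96.1

From dP/dt = 0: 0.00542C* = 0.0773, so C* = 14.3.
From dR/dt = 0: 1.37(1 - R*/396) = 0.02·14.3, giving R* = 396·(1 - 0.208) = 314.
From dC/dt = 0: 0.00506·314 - 0.222 = 0.0142P*, so P* = 1.36/0.0142 = 96.1.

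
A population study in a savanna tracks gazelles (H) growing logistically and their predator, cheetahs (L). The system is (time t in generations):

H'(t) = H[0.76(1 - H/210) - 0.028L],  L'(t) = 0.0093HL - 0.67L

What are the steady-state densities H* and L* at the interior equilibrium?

From dL/dt = 0 with L > 0: 0.0093H* = 0.67, so H* = 72.
Substitute into dH/dt = 0: 0.76(1 - 72/210) = 0.028L*.
The bracket is 0.657, giving L* = 0.499/0.028 = 17.8.

H* ≈ 72, L* ≈ 17.8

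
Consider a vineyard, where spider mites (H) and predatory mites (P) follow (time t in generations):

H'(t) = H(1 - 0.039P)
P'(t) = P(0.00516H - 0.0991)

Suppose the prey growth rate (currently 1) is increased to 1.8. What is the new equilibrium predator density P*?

At the interior fixed point, setting dH/dt = 0 with H > 0 fixes P* = (prey growth rate)/(HP coefficient) — independent of the other coefficients.
With the change, P* = 1.8/0.039 = 46.2; it rises from 25.6.

P* ≈ 46.2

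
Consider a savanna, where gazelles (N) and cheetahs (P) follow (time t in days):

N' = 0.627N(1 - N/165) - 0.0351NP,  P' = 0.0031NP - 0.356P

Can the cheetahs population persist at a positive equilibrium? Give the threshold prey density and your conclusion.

Threshold N = 115; K > 115, so yes, the predator persists.

The predator equation gives dP/dt > 0 only when N > 0.356/0.0031 = 115.
Without the predator, N → K = 165. Since 165 > 115, the predator can invade and persist.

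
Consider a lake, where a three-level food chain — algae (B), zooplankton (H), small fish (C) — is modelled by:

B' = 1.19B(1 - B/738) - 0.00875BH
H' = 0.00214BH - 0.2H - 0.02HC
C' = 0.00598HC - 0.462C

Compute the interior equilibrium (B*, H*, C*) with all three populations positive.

B* ≈ 319, H* ≈ 77.3, C* ≈ 24.1

From dC/dt = 0: 0.00598H* = 0.462, so H* = 77.3.
From dB/dt = 0: 1.19(1 - B*/738) = 0.00875·77.3, giving B* = 738·(1 - 0.568) = 319.
From dH/dt = 0: 0.00214·319 - 0.2 = 0.02C*, so C* = 0.482/0.02 = 24.1.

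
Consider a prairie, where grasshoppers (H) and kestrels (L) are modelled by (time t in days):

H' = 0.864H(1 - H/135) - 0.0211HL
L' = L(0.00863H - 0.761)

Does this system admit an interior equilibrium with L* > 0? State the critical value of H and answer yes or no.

The predator equation gives dL/dt > 0 only when H > 0.761/0.00863 = 88.2.
Without the predator, H → K = 135. Since 135 > 88.2, the predator can invade and persist.

Threshold H = 88.2; K > 88.2, so yes, the predator persists.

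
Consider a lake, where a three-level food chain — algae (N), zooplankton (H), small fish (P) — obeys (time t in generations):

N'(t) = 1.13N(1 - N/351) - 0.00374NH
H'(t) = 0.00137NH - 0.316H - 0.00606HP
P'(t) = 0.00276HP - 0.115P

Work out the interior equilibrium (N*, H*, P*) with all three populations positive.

From dP/dt = 0: 0.00276H* = 0.115, so H* = 41.7.
From dN/dt = 0: 1.13(1 - N*/351) = 0.00374·41.7, giving N* = 351·(1 - 0.138) = 303.
From dH/dt = 0: 0.00137·303 - 0.316 = 0.00606P*, so P* = 0.0986/0.00606 = 16.3.

N* ≈ 303, H* ≈ 41.7, P* ≈ 16.3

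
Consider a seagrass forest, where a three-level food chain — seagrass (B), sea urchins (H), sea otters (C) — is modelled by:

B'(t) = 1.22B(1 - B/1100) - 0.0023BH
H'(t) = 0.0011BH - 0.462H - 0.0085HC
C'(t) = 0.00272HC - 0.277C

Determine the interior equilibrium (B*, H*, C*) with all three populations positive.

From dC/dt = 0: 0.00272H* = 0.277, so H* = 102.
From dB/dt = 0: 1.22(1 - B*/1100) = 0.0023·102, giving B* = 1100·(1 - 0.192) = 889.
From dH/dt = 0: 0.0011·889 - 0.462 = 0.0085C*, so C* = 0.516/0.0085 = 60.7.

B* ≈ 889, H* ≈ 102, C* ≈ 60.7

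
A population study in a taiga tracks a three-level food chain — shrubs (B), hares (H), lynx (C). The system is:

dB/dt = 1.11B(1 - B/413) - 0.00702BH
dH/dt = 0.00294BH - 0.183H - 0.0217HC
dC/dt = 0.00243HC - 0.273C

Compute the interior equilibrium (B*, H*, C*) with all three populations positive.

B* ≈ 120, H* ≈ 112, C* ≈ 7.77

From dC/dt = 0: 0.00243H* = 0.273, so H* = 112.
From dB/dt = 0: 1.11(1 - B*/413) = 0.00702·112, giving B* = 413·(1 - 0.711) = 120.
From dH/dt = 0: 0.00294·120 - 0.183 = 0.0217C*, so C* = 0.169/0.0217 = 7.77.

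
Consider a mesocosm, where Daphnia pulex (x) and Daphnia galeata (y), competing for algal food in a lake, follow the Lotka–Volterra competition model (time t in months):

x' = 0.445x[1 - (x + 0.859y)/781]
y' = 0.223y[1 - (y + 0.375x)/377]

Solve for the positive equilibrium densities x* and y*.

Setting both brackets to zero gives the nullclines x + 0.859y = 781 and 0.375x + y = 377.
Substituting y = 377 - 0.375x into the first: x(1 - 0.859·0.375) = 781 - 0.859·377.
So x* = 457/0.678 = 674, and then y* = 377 - 0.375·674 = 124.

x* ≈ 674, y* ≈ 124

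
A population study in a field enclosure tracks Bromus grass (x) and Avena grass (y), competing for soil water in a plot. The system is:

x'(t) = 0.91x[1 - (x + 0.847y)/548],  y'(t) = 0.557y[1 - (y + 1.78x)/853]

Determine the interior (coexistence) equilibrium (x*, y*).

Setting both brackets to zero gives the nullclines x + 0.847y = 548 and 1.78x + y = 853.
Substituting y = 853 - 1.78x into the first: x(1 - 0.847·1.78) = 548 - 0.847·853.
So x* = -174/-0.508 = 344, and then y* = 853 - 1.78·344 = 241.

x* ≈ 344, y* ≈ 241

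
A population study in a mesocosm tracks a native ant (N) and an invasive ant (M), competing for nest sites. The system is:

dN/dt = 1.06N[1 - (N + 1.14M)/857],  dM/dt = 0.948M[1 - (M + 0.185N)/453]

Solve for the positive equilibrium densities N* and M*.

Setting both brackets to zero gives the nullclines N + 1.14M = 857 and 0.185N + M = 453.
Substituting M = 453 - 0.185N into the first: N(1 - 1.14·0.185) = 857 - 1.14·453.
So N* = 341/0.789 = 432, and then M* = 453 - 0.185·432 = 373.

N* ≈ 432, M* ≈ 373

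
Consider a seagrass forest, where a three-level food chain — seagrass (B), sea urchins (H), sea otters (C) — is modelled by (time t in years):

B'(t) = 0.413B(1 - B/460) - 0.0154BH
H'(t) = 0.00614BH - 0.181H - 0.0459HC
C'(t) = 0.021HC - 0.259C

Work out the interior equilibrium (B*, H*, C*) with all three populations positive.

B* ≈ 248, H* ≈ 12.3, C* ≈ 29.3

From dC/dt = 0: 0.021H* = 0.259, so H* = 12.3.
From dB/dt = 0: 0.413(1 - B*/460) = 0.0154·12.3, giving B* = 460·(1 - 0.46) = 248.
From dH/dt = 0: 0.00614·248 - 0.181 = 0.0459C*, so C* = 1.34/0.0459 = 29.3.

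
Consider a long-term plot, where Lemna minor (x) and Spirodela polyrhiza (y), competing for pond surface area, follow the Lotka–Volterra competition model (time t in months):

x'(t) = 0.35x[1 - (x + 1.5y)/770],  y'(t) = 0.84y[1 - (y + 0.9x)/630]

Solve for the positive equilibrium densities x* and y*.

Setting both brackets to zero gives the nullclines x + 1.5y = 770 and 0.9x + y = 630.
Substituting y = 630 - 0.9x into the first: x(1 - 1.5·0.9) = 770 - 1.5·630.
So x* = -175/-0.35 = 500, and then y* = 630 - 0.9·500 = 180.

x* ≈ 500, y* ≈ 180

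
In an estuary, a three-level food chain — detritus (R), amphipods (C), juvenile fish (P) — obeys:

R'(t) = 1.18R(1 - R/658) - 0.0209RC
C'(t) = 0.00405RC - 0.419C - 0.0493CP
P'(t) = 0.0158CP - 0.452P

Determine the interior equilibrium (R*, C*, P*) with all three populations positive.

R* ≈ 325, C* ≈ 28.6, P* ≈ 18.2

From dP/dt = 0: 0.0158C* = 0.452, so C* = 28.6.
From dR/dt = 0: 1.18(1 - R*/658) = 0.0209·28.6, giving R* = 658·(1 - 0.507) = 325.
From dC/dt = 0: 0.00405·325 - 0.419 = 0.0493P*, so P* = 0.896/0.0493 = 18.2.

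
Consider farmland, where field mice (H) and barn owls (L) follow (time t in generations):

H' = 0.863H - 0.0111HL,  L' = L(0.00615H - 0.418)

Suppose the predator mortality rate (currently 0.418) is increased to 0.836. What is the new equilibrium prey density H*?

At the interior fixed point, setting dL/dt = 0 with L > 0 fixes H* = (predator death rate)/(HL coefficient) — independent of the other coefficients.
With the change, H* = 0.836/0.00615 = 136; it rises from 68.

H* ≈ 136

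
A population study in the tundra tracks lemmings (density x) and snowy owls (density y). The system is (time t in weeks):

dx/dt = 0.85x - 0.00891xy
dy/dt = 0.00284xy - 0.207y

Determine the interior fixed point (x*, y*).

x* ≈ 72.9, y* ≈ 95.4

Set dy/dt = 0 with y > 0: 0.00284x - 0.207 = 0, so x* = 0.207/0.00284 = 72.9.
Set dx/dt = 0 with x > 0: 0.85 - 0.00891y = 0, so y* = 0.85/0.00891 = 95.4.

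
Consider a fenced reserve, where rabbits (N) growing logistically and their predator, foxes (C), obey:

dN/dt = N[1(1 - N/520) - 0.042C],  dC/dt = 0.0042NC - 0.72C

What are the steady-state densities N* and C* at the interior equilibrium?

N* ≈ 171, C* ≈ 16

From dC/dt = 0 with C > 0: 0.0042N* = 0.72, so N* = 171.
Substitute into dN/dt = 0: 1(1 - 171/520) = 0.042C*.
The bracket is 0.67, giving C* = 0.67/0.042 = 16.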